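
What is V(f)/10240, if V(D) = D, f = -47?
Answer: -47/10240 ≈ -0.0045898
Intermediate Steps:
V(f)/10240 = -47/10240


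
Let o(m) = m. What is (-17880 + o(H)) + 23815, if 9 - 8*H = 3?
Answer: 23743/4 ≈ 5935.8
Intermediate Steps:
H = 3/4 (H = 9/8 - 1/8*3 = 9/8 - 3/8 = 3/4 ≈ 0.75000)
(-17880 + o(H)) + 23815 = (-17880 + 3/4) + 23815 = -71517/4 + 23815 = 23743/4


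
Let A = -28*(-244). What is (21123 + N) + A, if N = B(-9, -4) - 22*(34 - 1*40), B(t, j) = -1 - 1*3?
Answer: 28083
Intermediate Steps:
B(t, j) = -4 (B(t, j) = -1 - 3 = -4)
A = 6832
N = 128 (N = -4 - 22*(34 - 1*40) = -4 - 22*(34 - 40) = -4 - 22*(-6) = -4 + 132 = 128)
(21123 + N) + A = (21123 + 128) + 6832 = 21251 + 6832 = 28083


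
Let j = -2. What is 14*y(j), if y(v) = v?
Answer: -28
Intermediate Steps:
14*y(j) = 14*(-2) = -28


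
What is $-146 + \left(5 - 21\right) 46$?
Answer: $-882$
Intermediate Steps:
$-146 + \left(5 - 21\right) 46 = -146 - 736 = -882$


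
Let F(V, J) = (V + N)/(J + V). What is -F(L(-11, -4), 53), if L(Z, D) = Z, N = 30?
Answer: -19/42 ≈ -0.45238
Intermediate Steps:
F(V, J) = (30 + V)/(J + V) (F(V, J) = (V + 30)/(J + V) = (30 + V)/(J + V))
-F(L(-11, -4), 53) = -(30 - 11)/(53 - 11) = -19/42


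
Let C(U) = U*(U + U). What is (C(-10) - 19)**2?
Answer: 32761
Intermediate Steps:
C(U) = 2*U**2 (C(U) = U*(2*U) = 2*U**2)
(C(-10) - 19)**2 = (2*(-10)**2 - 19)**2 = (2*100 - 19)**2 = (200 - 19)**2 = 181**2 = 32761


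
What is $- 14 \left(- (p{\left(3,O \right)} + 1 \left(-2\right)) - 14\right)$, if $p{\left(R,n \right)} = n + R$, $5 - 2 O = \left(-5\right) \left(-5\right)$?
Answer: $70$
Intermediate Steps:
$O = -10$ ($O = \frac{5}{2} - \frac{\left(-5\right) \left(-5\right)}{2} = \frac{5}{2} - \frac{25}{2} = -10$)
$p{\left(R,n \right)} = R + n$
$- 14 \left(- (p{\left(3,O \right)} + 1 \left(-2\right)) - 14\right) = - 14 \left(- (\left(3 - 10\right) + 1 \left(-2\right)) - 14\right) = - 14 \left(- (-7 - 2) - 14\right) = - 14 \left(\left(-1\right) \left(-9\right) - 14\right) = - 14 \left(9 - 14\right) = \left(-14\right) \left(-5\right) = 70$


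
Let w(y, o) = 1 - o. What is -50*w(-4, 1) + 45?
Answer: 45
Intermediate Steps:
-50*w(-4, 1) + 45 = -50*(1 - 1*1) + 45 = -50*(1 - 1) + 45 = -50*0 + 45 = 0 + 45 = 45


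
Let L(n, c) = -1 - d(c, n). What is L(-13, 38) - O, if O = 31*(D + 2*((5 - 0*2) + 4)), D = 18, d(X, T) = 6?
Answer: -1123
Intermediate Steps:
L(n, c) = -7 (L(n, c) = -1 - 1*6 = -1 - 6 = -7)
O = 1116 (O = 31*(18 + 2*((5 - 0*2) + 4)) = 31*(18 + 2*((5 - 1*0) + 4)) = 31*(18 + 2*((5 + 0) + 4)) = 31*(18 + 2*(5 + 4)) = 31*(18 + 2*9) = 31*(18 + 18) = 31*36 = 1116)
L(-13, 38) - O = -7 - 1*1116 = -7 - 1116 = -1123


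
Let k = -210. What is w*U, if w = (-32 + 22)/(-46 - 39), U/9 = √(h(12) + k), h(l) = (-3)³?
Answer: 18*I*√237/17 ≈ 16.3*I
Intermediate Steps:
h(l) = -27
U = 9*I*√237 (U = 9*√(-27 - 210) = 9*√(-237) = 9*(I*√237) = 9*I*√237 ≈ 138.55*I)
w = 2/17 (w = -10/(-85) = -10*(-1/85) = 2/17 ≈ 0.11765)
w*U = 2*(9*I*√237)/17 = 18*I*√237/17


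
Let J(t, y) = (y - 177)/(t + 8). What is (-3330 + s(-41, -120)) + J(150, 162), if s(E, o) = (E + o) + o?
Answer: -570553/158 ≈ -3611.1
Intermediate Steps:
J(t, y) = (-177 + y)/(8 + t)
s(E, o) = E + 2*o
(-3330 + s(-41, -120)) + J(150, 162) = (-3330 + (-41 + 2*(-120))) + (-177 + 162)/(8 + 150) = (-3330 + (-41 - 240)) - 15/158 = (-3330 - 281) + (1/158)*(-15) = -3611 - 15/158 = -570553/158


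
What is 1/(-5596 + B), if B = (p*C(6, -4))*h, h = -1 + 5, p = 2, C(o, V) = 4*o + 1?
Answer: -1/5396 ≈ -0.00018532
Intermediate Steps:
C(o, V) = 1 + 4*o
h = 4
B = 200 (B = (2*(1 + 4*6))*4 = (2*(1 + 24))*4 = (2*25)*4 = 50*4 = 200)
1/(-5596 + B) = 1/(-5596 + 200) = 1/(-5396) = -1/5396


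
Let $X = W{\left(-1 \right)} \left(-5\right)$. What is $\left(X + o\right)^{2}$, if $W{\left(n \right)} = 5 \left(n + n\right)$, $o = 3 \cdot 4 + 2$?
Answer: $4096$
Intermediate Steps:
$o = 14$ ($o = 12 + 2 = 14$)
$W{\left(n \right)} = 10 n$ ($W{\left(n \right)} = 5 \cdot 2 n = 10 n$)
$X = 50$ ($X = 10 \left(-1\right) \left(-5\right) = \left(-10\right) \left(-5\right) = 50$)
$\left(X + o\right)^{2} = \left(50 + 14\right)^{2} = 64^{2} = 4096$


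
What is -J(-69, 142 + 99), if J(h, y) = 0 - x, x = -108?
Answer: -108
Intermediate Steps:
J(h, y) = 108 (J(h, y) = 0 - 1*(-108) = 0 + 108 = 108)
-J(-69, 142 + 99) = -1*108 = -108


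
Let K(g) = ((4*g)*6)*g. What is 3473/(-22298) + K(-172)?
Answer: 15831933295/22298 ≈ 7.1002e+5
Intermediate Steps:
K(g) = 24*g² (K(g) = (24*g)*g = 24*g²)
3473/(-22298) + K(-172) = 3473/(-22298) + 24*(-172)² = 3473*(-1/22298) + 24*29584 = -3473/22298 + 710016 = 15831933295/22298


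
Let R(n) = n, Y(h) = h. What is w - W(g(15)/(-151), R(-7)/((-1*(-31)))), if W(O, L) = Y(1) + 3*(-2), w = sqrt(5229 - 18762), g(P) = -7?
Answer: 5 + I*sqrt(13533) ≈ 5.0 + 116.33*I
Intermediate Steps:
w = I*sqrt(13533) (w = sqrt(-13533) = I*sqrt(13533) ≈ 116.33*I)
W(O, L) = -5 (W(O, L) = 1 + 3*(-2) = 1 - 6 = -5)
w - W(g(15)/(-151), R(-7)/((-1*(-31)))) = I*sqrt(13533) - 1*(-5) = I*sqrt(13533) + 5 = 5 + I*sqrt(13533)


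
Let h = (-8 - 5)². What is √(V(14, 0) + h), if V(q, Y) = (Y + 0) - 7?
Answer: 9*√2 ≈ 12.728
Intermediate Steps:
V(q, Y) = -7 + Y (V(q, Y) = Y - 7 = -7 + Y)
h = 169 (h = (-13)² = 169)
√(V(14, 0) + h) = √((-7 + 0) + 169) = √(-7 + 169) = √162 = 9*√2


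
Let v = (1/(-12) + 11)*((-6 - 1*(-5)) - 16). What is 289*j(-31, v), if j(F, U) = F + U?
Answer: -751111/12 ≈ -62593.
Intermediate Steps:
v = -2227/12 (v = (-1/12 + 11)*((-6 + 5) - 16) = 131*(-1 - 16)/12 = (131/12)*(-17) = -2227/12 ≈ -185.58)
289*j(-31, v) = 289*(-31 - 2227/12) = 289*(-2599/12) = -751111/12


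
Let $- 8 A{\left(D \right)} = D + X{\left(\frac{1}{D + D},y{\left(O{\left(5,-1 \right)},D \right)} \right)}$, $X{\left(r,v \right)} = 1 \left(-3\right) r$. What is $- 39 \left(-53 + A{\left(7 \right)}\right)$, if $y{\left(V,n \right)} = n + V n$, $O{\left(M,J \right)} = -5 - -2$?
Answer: $\frac{235209}{112} \approx 2100.1$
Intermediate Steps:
$O{\left(M,J \right)} = -3$ ($O{\left(M,J \right)} = -5 + 2 = -3$)
$X{\left(r,v \right)} = - 3 r$
$A{\left(D \right)} = - \frac{D}{8} + \frac{3}{16 D}$ ($A{\left(D \right)} = - \frac{D - \frac{3}{D + D}}{8} = - \frac{D - \frac{3}{2 D}}{8} = - \frac{D}{8} + \frac{3}{16 D}$)
$- 39 \left(-53 + A{\left(7 \right)}\right) = - 39 \left(-53 + \left(\left(- \frac{1}{8}\right) 7 + \frac{3}{16 \cdot 7}\right)\right) = - 39 \left(-53 + \left(- \frac{7}{8} + \frac{3}{16} \cdot \frac{1}{7}\right)\right) = - 39 \left(-53 + \left(- \frac{7}{8} + \frac{3}{112}\right)\right) = - 39 \left(-53 - \frac{95}{112}\right) = \left(-39\right) \left(- \frac{6031}{112}\right) = \frac{235209}{112}$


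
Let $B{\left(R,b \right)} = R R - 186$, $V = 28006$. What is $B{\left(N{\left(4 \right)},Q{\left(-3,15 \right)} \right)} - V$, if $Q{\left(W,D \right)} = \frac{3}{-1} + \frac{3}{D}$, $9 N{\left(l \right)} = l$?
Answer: $- \frac{2283536}{81} \approx -28192.0$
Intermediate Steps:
$N{\left(l \right)} = \frac{l}{9}$
$Q{\left(W,D \right)} = -3 + \frac{3}{D}$ ($Q{\left(W,D \right)} = 3 \left(-1\right) + \frac{3}{D} = -3 + \frac{3}{D}$)
$B{\left(R,b \right)} = -186 + R^{2}$ ($B{\left(R,b \right)} = R^{2} - 186 = -186 + R^{2}$)
$B{\left(N{\left(4 \right)},Q{\left(-3,15 \right)} \right)} - V = \left(-186 + \left(\frac{1}{9} \cdot 4\right)^{2}\right) - 28006 = \left(-186 + \left(\frac{4}{9}\right)^{2}\right) - 28006 = \left(-186 + \frac{16}{81}\right) - 28006 = - \frac{15050}{81} - 28006 = - \frac{2283536}{81}$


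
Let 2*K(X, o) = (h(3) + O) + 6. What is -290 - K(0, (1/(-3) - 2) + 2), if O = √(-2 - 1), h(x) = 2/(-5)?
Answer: -1464/5 - I*√3/2 ≈ -292.8 - 0.86602*I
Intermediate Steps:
h(x) = -⅖ (h(x) = 2*(-⅕) = -⅖)
O = I*√3 (O = √(-3) = I*√3 ≈ 1.732*I)
K(X, o) = 14/5 + I*√3/2 (K(X, o) = ((-⅖ + I*√3) + 6)/2 = (28/5 + I*√3)/2 = 14/5 + I*√3/2)
-290 - K(0, (1/(-3) - 2) + 2) = -290 - (14/5 + I*√3/2) = -290 + (-14/5 - I*√3/2) = -1464/5 - I*√3/2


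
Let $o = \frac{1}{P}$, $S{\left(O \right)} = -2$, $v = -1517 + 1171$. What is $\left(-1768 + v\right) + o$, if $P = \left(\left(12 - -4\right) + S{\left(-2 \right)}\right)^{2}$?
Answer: $- \frac{414343}{196} \approx -2114.0$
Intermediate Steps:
$v = -346$
$P = 196$ ($P = \left(\left(12 - -4\right) - 2\right)^{2} = \left(\left(12 + 4\right) - 2\right)^{2} = \left(16 - 2\right)^{2} = 14^{2} = 196$)
$o = \frac{1}{196} \approx 0.005102$
$\left(-1768 + v\right) + o = \left(-1768 - 346\right) + \frac{1}{196} = -2114 + \frac{1}{196} = - \frac{414343}{196}$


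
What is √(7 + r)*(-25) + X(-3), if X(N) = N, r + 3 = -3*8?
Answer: -3 - 50*I*√5 ≈ -3.0 - 111.8*I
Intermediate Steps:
r = -27 (r = -3 - 3*8 = -3 - 24 = -27)
√(7 + r)*(-25) + X(-3) = √(7 - 27)*(-25) - 3 = √(-20)*(-25) - 3 = (2*I*√5)*(-25) - 3 = -50*I*√5 - 3 = -3 - 50*I*√5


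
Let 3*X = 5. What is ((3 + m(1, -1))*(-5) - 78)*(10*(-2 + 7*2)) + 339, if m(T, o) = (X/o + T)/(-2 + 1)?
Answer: -11221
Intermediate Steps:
X = 5/3 (X = (⅓)*5 = 5/3 ≈ 1.6667)
m(T, o) = -T - 5/(3*o) (m(T, o) = (5/(3*o) + T)/(-2 + 1) = (T + 5/(3*o))/(-1) = (T + 5/(3*o))*(-1) = -T - 5/(3*o))
((3 + m(1, -1))*(-5) - 78)*(10*(-2 + 7*2)) + 339 = ((3 + (-1*1 - 5/3/(-1)))*(-5) - 78)*(10*(-2 + 7*2)) + 339 = ((3 + (-1 - 5/3*(-1)))*(-5) - 78)*(10*(-2 + 14)) + 339 = ((3 + (-1 + 5/3))*(-5) - 78)*(10*12) + 339 = ((3 + ⅔)*(-5) - 78)*120 + 339 = ((11/3)*(-5) - 78)*120 + 339 = (-55/3 - 78)*120 + 339 = -289/3*120 + 339 = -11560 + 339 = -11221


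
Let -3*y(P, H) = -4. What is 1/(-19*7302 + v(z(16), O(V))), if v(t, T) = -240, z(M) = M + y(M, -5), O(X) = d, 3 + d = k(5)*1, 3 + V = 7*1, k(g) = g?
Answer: -1/138978 ≈ -7.1954e-6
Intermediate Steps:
y(P, H) = 4/3 (y(P, H) = -⅓*(-4) = 4/3)
V = 4 (V = -3 + 7*1 = -3 + 7 = 4)
d = 2 (d = -3 + 5*1 = -3 + 5 = 2)
O(X) = 2
z(M) = 4/3 + M (z(M) = M + 4/3 = 4/3 + M)
1/(-19*7302 + v(z(16), O(V))) = 1/(-19*7302 - 240) = 1/(-138738 - 240) = 1/(-138978) = -1/138978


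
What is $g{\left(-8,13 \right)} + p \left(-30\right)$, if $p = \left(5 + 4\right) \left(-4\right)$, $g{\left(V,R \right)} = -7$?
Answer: $1073$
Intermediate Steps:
$p = -36$ ($p = 9 \left(-4\right) = -36$)
$g{\left(-8,13 \right)} + p \left(-30\right) = -7 - -1080 = -7 + 1080 = 1073$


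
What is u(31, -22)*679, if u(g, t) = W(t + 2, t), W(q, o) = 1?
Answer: 679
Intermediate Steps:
u(g, t) = 1
u(31, -22)*679 = 1*679 = 679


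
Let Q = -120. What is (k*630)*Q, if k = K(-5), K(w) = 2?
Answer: -151200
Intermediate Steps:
k = 2
(k*630)*Q = (2*630)*(-120) = 1260*(-120) = -151200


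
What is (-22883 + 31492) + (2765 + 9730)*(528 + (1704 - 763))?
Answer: 18363764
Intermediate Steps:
(-22883 + 31492) + (2765 + 9730)*(528 + (1704 - 763)) = 8609 + 12495*(528 + 941) = 8609 + 12495*1469 = 8609 + 18355155 = 18363764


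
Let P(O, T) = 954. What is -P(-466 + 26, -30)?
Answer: -954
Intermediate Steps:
-P(-466 + 26, -30) = -1*954 = -954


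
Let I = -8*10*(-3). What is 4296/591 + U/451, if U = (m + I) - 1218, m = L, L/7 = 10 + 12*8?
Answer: 599340/88847 ≈ 6.7458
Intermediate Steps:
I = 240 (I = -80*(-3) = 240)
L = 742 (L = 7*(10 + 12*8) = 7*(10 + 96) = 7*106 = 742)
m = 742
U = -236 (U = (742 + 240) - 1218 = 982 - 1218 = -236)
4296/591 + U/451 = 4296/591 - 236/451 = 4296*(1/591) - 236*1/451 = 1432/197 - 236/451 = 599340/88847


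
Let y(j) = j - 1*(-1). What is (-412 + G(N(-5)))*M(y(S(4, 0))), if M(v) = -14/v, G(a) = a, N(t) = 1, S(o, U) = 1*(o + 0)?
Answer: 5754/5 ≈ 1150.8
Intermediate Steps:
S(o, U) = o (S(o, U) = 1*o = o)
y(j) = 1 + j (y(j) = j + 1 = 1 + j)
(-412 + G(N(-5)))*M(y(S(4, 0))) = (-412 + 1)*(-14/(1 + 4)) = -(-5754)/5 = -411*(-14/5) = 5754/5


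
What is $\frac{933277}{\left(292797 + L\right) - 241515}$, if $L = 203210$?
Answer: $\frac{933277}{254492} \approx 3.6672$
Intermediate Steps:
$\frac{933277}{\left(292797 + L\right) - 241515} = \frac{933277}{\left(292797 + 203210\right) - 241515} = \frac{933277}{496007 - 241515} = \frac{933277}{254492}$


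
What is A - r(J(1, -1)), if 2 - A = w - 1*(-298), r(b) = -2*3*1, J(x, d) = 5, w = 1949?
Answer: -2239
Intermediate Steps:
r(b) = -6 (r(b) = -6*1 = -6)
A = -2245 (A = 2 - (1949 - 1*(-298)) = 2 - (1949 + 298) = 2 - 1*2247 = 2 - 2247 = -2245)
A - r(J(1, -1)) = -2245 - 1*(-6) = -2245 + 6 = -2239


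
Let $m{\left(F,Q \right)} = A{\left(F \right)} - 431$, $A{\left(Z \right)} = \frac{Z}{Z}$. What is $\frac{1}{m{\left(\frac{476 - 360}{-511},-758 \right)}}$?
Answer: $- \frac{1}{430} \approx -0.0023256$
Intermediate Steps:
$A{\left(Z \right)} = 1$
$m{\left(F,Q \right)} = -430$ ($m{\left(F,Q \right)} = 1 - 431 = -430$)
$\frac{1}{m{\left(\frac{476 - 360}{-511},-758 \right)}} = \frac{1}{-430} = - \frac{1}{430}$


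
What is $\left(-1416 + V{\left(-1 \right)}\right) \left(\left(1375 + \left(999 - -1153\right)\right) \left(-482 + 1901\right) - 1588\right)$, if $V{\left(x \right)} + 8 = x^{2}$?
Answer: $-7119589175$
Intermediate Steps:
$V{\left(x \right)} = -8 + x^{2}$
$\left(-1416 + V{\left(-1 \right)}\right) \left(\left(1375 + \left(999 - -1153\right)\right) \left(-482 + 1901\right) - 1588\right) = \left(-1416 - \left(8 - \left(-1\right)^{2}\right)\right) \left(\left(1375 + \left(999 - -1153\right)\right) \left(-482 + 1901\right) - 1588\right) = \left(-1416 + \left(-8 + 1\right)\right) \left(\left(1375 + \left(999 + 1153\right)\right) 1419 - 1588\right) = \left(-1416 - 7\right) \left(\left(1375 + 2152\right) 1419 - 1588\right) = - 1423 \left(3527 \cdot 1419 - 1588\right) = - 1423 \left(5004813 - 1588\right) = \left(-1423\right) 5003225 = -7119589175$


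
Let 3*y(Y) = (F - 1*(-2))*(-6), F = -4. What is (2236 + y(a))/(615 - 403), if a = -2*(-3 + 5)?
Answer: 560/53 ≈ 10.566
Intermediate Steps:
a = -4 (a = -2*2 = -4)
y(Y) = 4 (y(Y) = ((-4 - 1*(-2))*(-6))/3 = ((-4 + 2)*(-6))/3 = (-2*(-6))/3 = (1/3)*12 = 4)
(2236 + y(a))/(615 - 403) = (2236 + 4)/(615 - 403) = 2240/212 = 2240*(1/212) = 560/53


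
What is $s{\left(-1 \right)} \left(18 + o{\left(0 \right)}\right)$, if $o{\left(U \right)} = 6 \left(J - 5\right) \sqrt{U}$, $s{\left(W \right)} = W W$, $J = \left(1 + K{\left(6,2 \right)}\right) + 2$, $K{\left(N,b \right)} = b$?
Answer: $18$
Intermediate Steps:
$J = 5$ ($J = \left(1 + 2\right) + 2 = 3 + 2 = 5$)
$s{\left(W \right)} = W^{2}$
$o{\left(U \right)} = 0$ ($o{\left(U \right)} = 6 \left(5 - 5\right) \sqrt{U} = 6 \cdot 0 \sqrt{U} = 0 \sqrt{U} = 0$)
$s{\left(-1 \right)} \left(18 + o{\left(0 \right)}\right) = \left(-1\right)^{2} \left(18 + 0\right) = 1 \cdot 18 = 18$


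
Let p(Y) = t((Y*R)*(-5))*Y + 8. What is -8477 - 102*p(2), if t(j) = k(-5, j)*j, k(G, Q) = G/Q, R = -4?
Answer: -8273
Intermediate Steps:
t(j) = -5 (t(j) = (-5/j)*j = -5)
p(Y) = 8 - 5*Y (p(Y) = -5*Y + 8 = 8 - 5*Y)
-8477 - 102*p(2) = -8477 - 102*(8 - 5*2) = -8477 - 102*(8 - 10) = -8477 - 102*(-2) = -8477 - 1*(-204) = -8477 + 204 = -8273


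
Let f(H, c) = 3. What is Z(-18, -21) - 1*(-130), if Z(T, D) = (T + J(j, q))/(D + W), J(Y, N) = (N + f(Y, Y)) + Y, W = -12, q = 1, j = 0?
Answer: 4304/33 ≈ 130.42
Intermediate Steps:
J(Y, N) = 3 + N + Y (J(Y, N) = (N + 3) + Y = (3 + N) + Y = 3 + N + Y)
Z(T, D) = (4 + T)/(-12 + D) (Z(T, D) = (T + (3 + 1 + 0))/(D - 12) = (T + 4)/(-12 + D) = (4 + T)/(-12 + D))
Z(-18, -21) - 1*(-130) = (4 - 18)/(-12 - 21) - 1*(-130) = -14/(-33) + 130 = -1/33*(-14) + 130 = 14/33 + 130 = 4304/33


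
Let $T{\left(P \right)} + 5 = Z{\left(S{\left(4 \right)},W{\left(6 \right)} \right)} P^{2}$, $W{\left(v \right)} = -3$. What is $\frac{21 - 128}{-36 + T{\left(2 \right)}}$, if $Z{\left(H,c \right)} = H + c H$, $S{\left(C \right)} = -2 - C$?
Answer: $- \frac{107}{7} \approx -15.286$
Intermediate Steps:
$Z{\left(H,c \right)} = H + H c$
$T{\left(P \right)} = -5 + 12 P^{2}$ ($T{\left(P \right)} = -5 + \left(-2 - 4\right) \left(1 - 3\right) P^{2} = -5 + \left(-2 - 4\right) \left(-2\right) P^{2} = -5 + \left(-6\right) \left(-2\right) P^{2} = -5 + 12 P^{2}$)
$\frac{21 - 128}{-36 + T{\left(2 \right)}} = \frac{21 - 128}{-36 - \left(5 - 12 \cdot 2^{2}\right)} = - \frac{107}{-36 + \left(-5 + 12 \cdot 4\right)} = - \frac{107}{-36 + \left(-5 + 48\right)} = - \frac{107}{-36 + 43} = - \frac{107}{7}$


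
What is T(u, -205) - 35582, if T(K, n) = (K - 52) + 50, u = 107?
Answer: -35477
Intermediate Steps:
T(K, n) = -2 + K (T(K, n) = (-52 + K) + 50 = -2 + K)
T(u, -205) - 35582 = (-2 + 107) - 35582 = 105 - 35582 = -35477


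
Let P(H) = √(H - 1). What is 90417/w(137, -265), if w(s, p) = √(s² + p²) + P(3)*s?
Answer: 90417/(√88994 + 137*√2) ≈ 183.75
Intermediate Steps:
P(H) = √(-1 + H)
w(s, p) = √(p² + s²) + s*√2 (w(s, p) = √(s² + p²) + √(-1 + 3)*s = √(p² + s²) + √2*s = √(p² + s²) + s*√2)
90417/w(137, -265) = 90417/(√((-265)² + 137²) + 137*√2) = 90417/(√(70225 + 18769) + 137*√2) = 90417/(√88994 + 137*√2)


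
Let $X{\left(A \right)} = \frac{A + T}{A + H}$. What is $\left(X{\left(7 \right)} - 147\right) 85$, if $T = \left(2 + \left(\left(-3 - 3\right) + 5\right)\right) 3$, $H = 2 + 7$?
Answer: $- \frac{99535}{8} \approx -12442.0$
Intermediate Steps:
$H = 9$
$T = 3$ ($T = \left(2 + \left(-6 + 5\right)\right) 3 = \left(2 - 1\right) 3 = 1 \cdot 3 = 3$)
$X{\left(A \right)} = \frac{3 + A}{9 + A}$ ($X{\left(A \right)} = \frac{A + 3}{A + 9} = \frac{3 + A}{9 + A}$)
$\left(X{\left(7 \right)} - 147\right) 85 = \left(\frac{3 + 7}{9 + 7} - 147\right) 85 = \left(\frac{1}{16} \cdot 10 - 147\right) 85 = \left(\frac{5}{8} - 147\right) 85 = \left(- \frac{1171}{8}\right) 85 = - \frac{99535}{8}$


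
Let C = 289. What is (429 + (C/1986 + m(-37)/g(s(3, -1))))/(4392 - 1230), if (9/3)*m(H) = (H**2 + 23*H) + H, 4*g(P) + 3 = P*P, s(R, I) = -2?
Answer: 236219/697748 ≈ 0.33854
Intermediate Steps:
g(P) = -3/4 + P**2/4 (g(P) = -3/4 + (P*P)/4 = -3/4 + P**2/4)
m(H) = 8*H + H**2/3 (m(H) = ((H**2 + 23*H) + H)/3 = (H**2 + 24*H)/3 = 8*H + H**2/3)
(429 + (C/1986 + m(-37)/g(s(3, -1))))/(4392 - 1230) = (429 + (289/1986 + ((1/3)*(-37)*(24 - 37))/(-3/4 + (1/4)*(-2)**2)))/(4392 - 1230) = (429 + (289*(1/1986) + ((1/3)*(-37)*(-13))/(-3/4 + (1/4)*4)))/3162 = (429 + (289/1986 + 481/(3*(-3/4 + 1))))*(1/3162) = (429 + (289/1986 + 481/(3*(1/4))))*(1/3162) = (429 + (289/1986 + (481/3)*4))*(1/3162) = (429 + (289/1986 + 1924/3))*(1/3162) = (429 + 424659/662)*(1/3162) = (708657/662)*(1/3162) = 236219/697748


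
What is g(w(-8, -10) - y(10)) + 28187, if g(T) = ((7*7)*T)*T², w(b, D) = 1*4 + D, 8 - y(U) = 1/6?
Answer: -21929171/216 ≈ -1.0152e+5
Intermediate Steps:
y(U) = 47/6 (y(U) = 8 - 1/6 = 8 - 1*⅙ = 8 - ⅙ = 47/6)
w(b, D) = 4 + D
g(T) = 49*T³ (g(T) = (49*T)*T² = 49*T³)
g(w(-8, -10) - y(10)) + 28187 = 49*((4 - 10) - 1*47/6)³ + 28187 = 49*(-6 - 47/6)³ + 28187 = 49*(-83/6)³ + 28187 = 49*(-571787/216) + 28187 = -28017563/216 + 28187 = -21929171/216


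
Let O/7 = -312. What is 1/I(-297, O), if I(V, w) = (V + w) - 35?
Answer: -1/2516 ≈ -0.00039746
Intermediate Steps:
O = -2184 (O = 7*(-312) = -2184)
I(V, w) = -35 + V + w
1/I(-297, O) = 1/(-35 - 297 - 2184) = 1/(-2516) = -1/2516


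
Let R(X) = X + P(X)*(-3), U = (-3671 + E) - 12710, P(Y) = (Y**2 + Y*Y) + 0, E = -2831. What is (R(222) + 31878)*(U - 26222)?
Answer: 11976584136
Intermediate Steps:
P(Y) = 2*Y**2 (P(Y) = (Y**2 + Y**2) + 0 = 2*Y**2 + 0 = 2*Y**2)
U = -19212 (U = (-3671 - 2831) - 12710 = -6502 - 12710 = -19212)
R(X) = X - 6*X**2 (R(X) = X + (2*X**2)*(-3) = X - 6*X**2)
(R(222) + 31878)*(U - 26222) = (222*(1 - 6*222) + 31878)*(-19212 - 26222) = (222*(1 - 1332) + 31878)*(-45434) = (222*(-1331) + 31878)*(-45434) = (-295482 + 31878)*(-45434) = -263604*(-45434) = 11976584136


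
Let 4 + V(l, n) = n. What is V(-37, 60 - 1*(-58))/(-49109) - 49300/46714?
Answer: -1213199548/1147038913 ≈ -1.0577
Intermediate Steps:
V(l, n) = -4 + n
V(-37, 60 - 1*(-58))/(-49109) - 49300/46714 = (-4 + (60 - 1*(-58)))/(-49109) - 49300/46714 = (-4 + (60 + 58))*(-1/49109) - 49300*1/46714 = (-4 + 118)*(-1/49109) - 24650/23357 = 114*(-1/49109) - 24650/23357 = -114/49109 - 24650/23357 = -1213199548/1147038913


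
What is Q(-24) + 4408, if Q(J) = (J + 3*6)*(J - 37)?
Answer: 4774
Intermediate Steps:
Q(J) = (-37 + J)*(18 + J) (Q(J) = (J + 18)*(-37 + J) = (18 + J)*(-37 + J) = (-37 + J)*(18 + J))
Q(-24) + 4408 = (-666 + (-24)**2 - 19*(-24)) + 4408 = (-666 + 576 + 456) + 4408 = 366 + 4408 = 4774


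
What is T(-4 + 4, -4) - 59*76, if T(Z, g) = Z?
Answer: -4484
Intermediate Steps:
T(-4 + 4, -4) - 59*76 = (-4 + 4) - 59*76 = 0 - 4484 = -4484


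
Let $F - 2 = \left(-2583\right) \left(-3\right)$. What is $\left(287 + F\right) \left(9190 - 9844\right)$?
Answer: $-5256852$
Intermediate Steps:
$F = 7751$ ($F = 2 - -7749 = 2 + 7749 = 7751$)
$\left(287 + F\right) \left(9190 - 9844\right) = \left(287 + 7751\right) \left(9190 - 9844\right) = 8038 \left(-654\right) = -5256852$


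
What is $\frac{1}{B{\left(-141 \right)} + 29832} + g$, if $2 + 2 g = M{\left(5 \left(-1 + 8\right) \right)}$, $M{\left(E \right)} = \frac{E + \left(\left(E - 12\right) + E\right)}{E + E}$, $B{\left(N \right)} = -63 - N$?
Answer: $- \frac{140563}{418740} \approx -0.33568$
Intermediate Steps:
$M{\left(E \right)} = \frac{-12 + 3 E}{2 E}$ ($M{\left(E \right)} = \frac{E + \left(\left(-12 + E\right) + E\right)}{2 E} = \left(E + \left(-12 + 2 E\right)\right) \frac{1}{2 E} = \left(-12 + 3 E\right) \frac{1}{2 E} = \frac{-12 + 3 E}{2 E}$)
$g = - \frac{47}{140}$ ($g = -1 + \frac{\frac{3}{2} - \frac{6}{5 \left(-1 + 8\right)}}{2} = -1 + \frac{\frac{3}{2} - \frac{6}{5 \cdot 7}}{2} = -1 + \frac{\frac{3}{2} - \frac{6}{35}}{2} = -1 + \frac{1}{2} \cdot \frac{93}{70} = -1 + \frac{93}{140} = - \frac{47}{140} \approx -0.33571$)
$\frac{1}{B{\left(-141 \right)} + 29832} + g = \frac{1}{\left(-63 - -141\right) + 29832} - \frac{47}{140} = \frac{1}{\left(-63 + 141\right) + 29832} - \frac{47}{140} = \frac{1}{78 + 29832} - \frac{47}{140} = \frac{1}{29910} - \frac{47}{140} = - \frac{140563}{418740}$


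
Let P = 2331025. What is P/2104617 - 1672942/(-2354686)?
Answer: 4504867053182/2477856092631 ≈ 1.8181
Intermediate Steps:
P/2104617 - 1672942/(-2354686) = 2331025/2104617 - 1672942/(-2354686) = 2331025*(1/2104617) - 1672942*(-1/2354686) = 2331025/2104617 + 836471/1177343 = 4504867053182/2477856092631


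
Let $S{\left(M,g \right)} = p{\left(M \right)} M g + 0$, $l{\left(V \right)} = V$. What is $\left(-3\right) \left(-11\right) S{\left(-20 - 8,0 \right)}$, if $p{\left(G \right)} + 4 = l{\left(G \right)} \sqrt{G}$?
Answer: $0$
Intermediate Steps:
$p{\left(G \right)} = -4 + G^{\frac{3}{2}}$ ($p{\left(G \right)} = -4 + G \sqrt{G} = -4 + G^{\frac{3}{2}}$)
$S{\left(M,g \right)} = M g \left(-4 + M^{\frac{3}{2}}\right)$ ($S{\left(M,g \right)} = \left(-4 + M^{\frac{3}{2}}\right) M g + 0 = M \left(-4 + M^{\frac{3}{2}}\right) g + 0 = M g \left(-4 + M^{\frac{3}{2}}\right) + 0 = M g \left(-4 + M^{\frac{3}{2}}\right)$)
$\left(-3\right) \left(-11\right) S{\left(-20 - 8,0 \right)} = \left(-3\right) \left(-11\right) \left(-20 - 8\right) 0 \left(-4 + \left(-20 - 8\right)^{\frac{3}{2}}\right) = 33 \left(-20 - 8\right) 0 \left(-4 + \left(-20 - 8\right)^{\frac{3}{2}}\right) = 33 \left(\left(-28\right) 0 \left(-4 + \left(-28\right)^{\frac{3}{2}}\right)\right) = 33 \left(\left(-28\right) 0 \left(-4 - 56 i \sqrt{7}\right)\right) = 33 \cdot 0 = 0$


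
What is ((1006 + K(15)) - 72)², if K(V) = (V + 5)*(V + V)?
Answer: 2353156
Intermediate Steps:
K(V) = 2*V*(5 + V) (K(V) = (5 + V)*(2*V) = 2*V*(5 + V))
((1006 + K(15)) - 72)² = ((1006 + 2*15*(5 + 15)) - 72)² = ((1006 + 2*15*20) - 72)² = ((1006 + 600) - 72)² = (1606 - 72)² = 1534² = 2353156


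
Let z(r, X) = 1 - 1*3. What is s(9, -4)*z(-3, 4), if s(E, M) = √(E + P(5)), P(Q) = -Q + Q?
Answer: -6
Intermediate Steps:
P(Q) = 0
z(r, X) = -2 (z(r, X) = 1 - 3 = -2)
s(E, M) = √E (s(E, M) = √(E + 0) = √E)
s(9, -4)*z(-3, 4) = √9*(-2) = 3*(-2) = -6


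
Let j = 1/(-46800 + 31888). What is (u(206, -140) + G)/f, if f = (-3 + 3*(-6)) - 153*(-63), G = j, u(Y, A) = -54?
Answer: -805249/143423616 ≈ -0.0056145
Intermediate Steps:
j = -1/14912 (j = 1/(-14912) = -1/14912 ≈ -6.7060e-5)
G = -1/14912 ≈ -6.7060e-5
f = 9618 (f = (-3 - 18) + 9639 = -21 + 9639 = 9618)
(u(206, -140) + G)/f = (-54 - 1/14912)/9618 = -805249/14912*1/9618 = -805249/143423616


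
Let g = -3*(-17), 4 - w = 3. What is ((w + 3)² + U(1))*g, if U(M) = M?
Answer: 867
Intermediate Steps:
w = 1 (w = 4 - 1*3 = 4 - 3 = 1)
g = 51
((w + 3)² + U(1))*g = ((1 + 3)² + 1)*51 = (4² + 1)*51 = (16 + 1)*51 = 17*51 = 867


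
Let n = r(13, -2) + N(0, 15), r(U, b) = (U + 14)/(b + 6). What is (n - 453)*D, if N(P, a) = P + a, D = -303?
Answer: 522675/4 ≈ 1.3067e+5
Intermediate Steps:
r(U, b) = (14 + U)/(6 + b)
n = 87/4 (n = (14 + 13)/(6 - 2) + (0 + 15) = 27/4 + 15 = 87/4 ≈ 21.750)
(n - 453)*D = (87/4 - 453)*(-303) = -1725/4*(-303) = 522675/4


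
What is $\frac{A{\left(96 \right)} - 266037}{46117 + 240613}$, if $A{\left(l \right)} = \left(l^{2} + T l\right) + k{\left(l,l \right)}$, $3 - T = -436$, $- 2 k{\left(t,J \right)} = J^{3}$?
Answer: $- \frac{131409}{57346} \approx -2.2915$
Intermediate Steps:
$k{\left(t,J \right)} = - \frac{J^{3}}{2}$
$T = 439$ ($T = 3 - -436 = 3 + 436 = 439$)
$A{\left(l \right)} = l^{2} + 439 l - \frac{l^{3}}{2}$ ($A{\left(l \right)} = \left(l^{2} + 439 l\right) - \frac{l^{3}}{2} = l^{2} + 439 l - \frac{l^{3}}{2}$)
$\frac{A{\left(96 \right)} - 266037}{46117 + 240613} = \frac{\frac{1}{2} \cdot 96 \left(878 - 96^{2} + 2 \cdot 96\right) - 266037}{46117 + 240613} = \frac{\frac{1}{2} \cdot 96 \left(878 - 9216 + 192\right) - 266037}{286730} = \left(\frac{1}{2} \cdot 96 \left(878 - 9216 + 192\right) - 266037\right) \frac{1}{286730} = \left(\frac{1}{2} \cdot 96 \left(-8146\right) - 266037\right) \frac{1}{286730} = \left(-391008 - 266037\right) \frac{1}{286730} = \left(-657045\right) \frac{1}{286730} = - \frac{131409}{57346}$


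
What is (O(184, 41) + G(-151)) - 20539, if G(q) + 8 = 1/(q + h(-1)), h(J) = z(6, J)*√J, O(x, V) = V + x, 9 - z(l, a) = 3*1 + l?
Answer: -3068623/151 ≈ -20322.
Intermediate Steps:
z(l, a) = 6 - l (z(l, a) = 9 - (3*1 + l) = 9 - (3 + l) = 9 + (-3 - l) = 6 - l)
h(J) = 0 (h(J) = (6 - 1*6)*√J = (6 - 6)*√J = 0*√J = 0)
G(q) = -8 + 1/q (G(q) = -8 + 1/(q + 0) = -8 + 1/q)
(O(184, 41) + G(-151)) - 20539 = ((41 + 184) + (-8 + 1/(-151))) - 20539 = (225 + (-8 - 1/151)) - 20539 = (225 - 1209/151) - 20539 = 32766/151 - 20539 = -3068623/151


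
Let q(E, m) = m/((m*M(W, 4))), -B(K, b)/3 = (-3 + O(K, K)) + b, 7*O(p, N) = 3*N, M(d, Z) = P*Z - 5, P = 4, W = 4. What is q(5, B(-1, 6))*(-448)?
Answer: -448/11 ≈ -40.727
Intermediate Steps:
M(d, Z) = -5 + 4*Z (M(d, Z) = 4*Z - 5 = -5 + 4*Z)
O(p, N) = 3*N/7 (O(p, N) = (3*N)/7 = 3*N/7)
B(K, b) = 9 - 3*b - 9*K/7 (B(K, b) = -3*((-3 + 3*K/7) + b) = -3*(-3 + b + 3*K/7) = 9 - 3*b - 9*K/7)
q(E, m) = 1/11 (q(E, m) = m/((m*(-5 + 4*4))) = m/((m*(-5 + 16))) = m/((m*11)) = m/((11*m)) = m*(1/(11*m)) = 1/11)
q(5, B(-1, 6))*(-448) = (1/11)*(-448) = -448/11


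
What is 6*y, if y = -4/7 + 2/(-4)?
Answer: -45/7 ≈ -6.4286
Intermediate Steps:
y = -15/14 (y = -4*⅐ + 2*(-¼) = -4/7 - ½ = -15/14 ≈ -1.0714)
6*y = 6*(-15/14) = -45/7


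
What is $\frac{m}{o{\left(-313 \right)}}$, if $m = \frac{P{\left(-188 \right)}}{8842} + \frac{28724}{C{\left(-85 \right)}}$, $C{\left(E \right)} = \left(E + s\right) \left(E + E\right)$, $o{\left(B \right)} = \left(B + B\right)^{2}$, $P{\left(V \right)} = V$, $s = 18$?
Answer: $\frac{15739768}{2466623804555} \approx 6.3811 \cdot 10^{-6}$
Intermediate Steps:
$o{\left(B \right)} = 4 B^{2}$ ($o{\left(B \right)} = \left(2 B\right)^{2} = 4 B^{2}$)
$C{\left(E \right)} = 2 E \left(18 + E\right)$ ($C{\left(E \right)} = \left(E + 18\right) \left(E + E\right) = \left(18 + E\right) 2 E = 2 E \left(18 + E\right)$)
$m = \frac{62959072}{25177595}$ ($m = - \frac{188}{8842} + \frac{28724}{2 \left(-85\right) \left(18 - 85\right)} = \left(-188\right) \frac{1}{8842} + \frac{28724}{2 \left(-85\right) \left(-67\right)} = - \frac{94}{4421} + \frac{28724}{11390} = - \frac{94}{4421} + 28724 \cdot \frac{1}{11390} = - \frac{94}{4421} + \frac{14362}{5695} = \frac{62959072}{25177595} \approx 2.5006$)
$\frac{m}{o{\left(-313 \right)}} = \frac{62959072}{25177595 \cdot 4 \left(-313\right)^{2}} = \frac{62959072}{25177595 \cdot 4 \cdot 97969} = \frac{62959072}{25177595 \cdot 391876} = \frac{62959072}{25177595} \cdot \frac{1}{391876} = \frac{15739768}{2466623804555}$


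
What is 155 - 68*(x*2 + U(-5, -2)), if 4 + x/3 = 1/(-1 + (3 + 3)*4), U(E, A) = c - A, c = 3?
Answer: 32873/23 ≈ 1429.3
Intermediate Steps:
U(E, A) = 3 - A
x = -273/23 (x = -12 + 3/(-1 + (3 + 3)*4) = -12 + 3/(-1 + 6*4) = -12 + 3/(-1 + 24) = -12 + 3/23 = -273/23 ≈ -11.870)
155 - 68*(x*2 + U(-5, -2)) = 155 - 68*(-273/23*2 + (3 - 1*(-2))) = 155 - 68*(-546/23 + (3 + 2)) = 155 - 68*(-546/23 + 5) = 155 - 68*(-431/23) = 155 + 29308/23 = 32873/23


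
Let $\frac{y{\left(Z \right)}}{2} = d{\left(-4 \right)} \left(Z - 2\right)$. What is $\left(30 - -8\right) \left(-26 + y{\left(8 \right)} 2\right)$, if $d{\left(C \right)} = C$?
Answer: $-4636$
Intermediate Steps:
$y{\left(Z \right)} = 16 - 8 Z$ ($y{\left(Z \right)} = 2 \left(- 4 \left(Z - 2\right)\right) = 2 \left(- 4 \left(-2 + Z\right)\right) = 2 \left(8 - 4 Z\right) = 16 - 8 Z$)
$\left(30 - -8\right) \left(-26 + y{\left(8 \right)} 2\right) = \left(30 - -8\right) \left(-26 + \left(16 - 64\right) 2\right) = \left(30 + 8\right) \left(-26 + \left(16 - 64\right) 2\right) = 38 \left(-26 - 96\right) = 38 \left(-122\right) = -4636$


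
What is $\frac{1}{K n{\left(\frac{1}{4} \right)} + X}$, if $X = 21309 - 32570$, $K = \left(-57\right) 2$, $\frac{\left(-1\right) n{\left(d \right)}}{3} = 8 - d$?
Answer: $- \frac{2}{17221} \approx -0.00011614$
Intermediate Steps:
$n{\left(d \right)} = -24 + 3 d$ ($n{\left(d \right)} = - 3 \left(8 - d\right) = -24 + 3 d$)
$K = -114$
$X = -11261$
$\frac{1}{K n{\left(\frac{1}{4} \right)} + X} = \frac{1}{- 114 \left(-24 + \frac{3}{4}\right) - 11261} = \frac{1}{\left(-114\right) \left(- \frac{93}{4}\right) - 11261} = \frac{1}{\frac{5301}{2} - 11261} = \frac{1}{- \frac{17221}{2}} = - \frac{2}{17221}$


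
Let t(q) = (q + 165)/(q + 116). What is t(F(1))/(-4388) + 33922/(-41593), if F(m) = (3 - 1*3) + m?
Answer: -8711161775/10676839914 ≈ -0.81589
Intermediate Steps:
F(m) = m (F(m) = (3 - 3) + m = 0 + m = m)
t(q) = (165 + q)/(116 + q)
t(F(1))/(-4388) + 33922/(-41593) = ((165 + 1)/(116 + 1))/(-4388) + 33922/(-41593) = (166/117)*(-1/4388) + 33922*(-1/41593) = ((1/117)*166)*(-1/4388) - 33922/41593 = (166/117)*(-1/4388) - 33922/41593 = -83/256698 - 33922/41593 = -8711161775/10676839914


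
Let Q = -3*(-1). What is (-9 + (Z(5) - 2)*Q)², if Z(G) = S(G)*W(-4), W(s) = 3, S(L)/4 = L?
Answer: 27225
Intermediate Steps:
Q = 3
S(L) = 4*L
Z(G) = 12*G (Z(G) = (4*G)*3 = 12*G)
(-9 + (Z(5) - 2)*Q)² = (-9 + (12*5 - 2)*3)² = (-9 + (60 - 2)*3)² = (-9 + 58*3)² = (-9 + 174)² = 165² = 27225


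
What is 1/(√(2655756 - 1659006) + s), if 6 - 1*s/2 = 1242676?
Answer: -248534/617691391885 - 3*√4430/1235382783770 ≈ -4.0252e-7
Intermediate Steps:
s = -2485340 (s = 12 - 2*1242676 = 12 - 2485352 = -2485340)
1/(√(2655756 - 1659006) + s) = 1/(√(2655756 - 1659006) - 2485340) = 1/(√996750 - 2485340) = 1/(15*√4430 - 2485340) = 1/(-2485340 + 15*√4430)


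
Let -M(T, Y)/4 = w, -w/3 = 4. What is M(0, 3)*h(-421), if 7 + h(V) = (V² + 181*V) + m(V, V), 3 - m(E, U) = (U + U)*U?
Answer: -12165408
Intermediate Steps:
w = -12 (w = -3*4 = -12)
m(E, U) = 3 - 2*U² (m(E, U) = 3 - (U + U)*U = 3 - 2*U*U = 3 - 2*U²)
M(T, Y) = 48 (M(T, Y) = -4*(-12) = 48)
h(V) = -4 - V² + 181*V (h(V) = -7 + ((V² + 181*V) + (3 - 2*V²)) = -7 + (3 - V² + 181*V) = -4 - V² + 181*V)
M(0, 3)*h(-421) = 48*(-4 - 1*(-421)² + 181*(-421)) = 48*(-4 - 1*177241 - 76201) = 48*(-4 - 177241 - 76201) = 48*(-253446) = -12165408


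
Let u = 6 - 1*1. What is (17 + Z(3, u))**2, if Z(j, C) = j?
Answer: 400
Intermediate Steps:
u = 5 (u = 6 - 1 = 5)
(17 + Z(3, u))**2 = (17 + 3)**2 = 20**2 = 400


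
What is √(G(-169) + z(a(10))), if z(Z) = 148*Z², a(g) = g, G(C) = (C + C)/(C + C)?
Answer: 19*√41 ≈ 121.66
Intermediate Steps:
G(C) = 1 (G(C) = (2*C)/((2*C)) = (2*C)*(1/(2*C)) = 1)
√(G(-169) + z(a(10))) = √(1 + 148*10²) = √(1 + 148*100) = √(1 + 14800) = √14801 = 19*√41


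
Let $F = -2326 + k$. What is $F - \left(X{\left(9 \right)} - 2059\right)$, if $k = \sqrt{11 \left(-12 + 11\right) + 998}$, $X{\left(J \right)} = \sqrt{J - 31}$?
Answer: $-267 + \sqrt{987} - i \sqrt{22} \approx -235.58 - 4.6904 i$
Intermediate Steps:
$X{\left(J \right)} = \sqrt{-31 + J}$
$k = \sqrt{987}$ ($k = \sqrt{11 \left(-1\right) + 998} = \sqrt{-11 + 998} = \sqrt{987} \approx 31.417$)
$F = -2326 + \sqrt{987} \approx -2294.6$
$F - \left(X{\left(9 \right)} - 2059\right) = \left(-2326 + \sqrt{987}\right) - \left(\sqrt{-31 + 9} - 2059\right) = \left(-2326 + \sqrt{987}\right) - \left(\sqrt{-22} - 2059\right) = \left(-2326 + \sqrt{987}\right) - \left(i \sqrt{22} - 2059\right) = \left(-2326 + \sqrt{987}\right) - \left(-2059 + i \sqrt{22}\right) = \left(-2326 + \sqrt{987}\right) + \left(2059 - i \sqrt{22}\right) = -267 + \sqrt{987} - i \sqrt{22}$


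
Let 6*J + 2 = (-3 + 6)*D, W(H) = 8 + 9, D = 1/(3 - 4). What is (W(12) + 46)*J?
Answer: -105/2 ≈ -52.500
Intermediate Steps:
D = -1 (D = 1/(-1) = -1)
W(H) = 17
J = -⅚ (J = -⅓ + ((-3 + 6)*(-1))/6 = -⅓ + (3*(-1))/6 = -⅓ + (⅙)*(-3) = -⅓ - ½ = -⅚ ≈ -0.83333)
(W(12) + 46)*J = (17 + 46)*(-⅚) = 63*(-⅚) = -105/2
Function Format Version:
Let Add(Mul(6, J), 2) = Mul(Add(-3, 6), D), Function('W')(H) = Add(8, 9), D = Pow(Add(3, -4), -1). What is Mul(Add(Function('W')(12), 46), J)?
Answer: Rational(-105, 2) ≈ -52.500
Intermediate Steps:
D = -1 (D = Pow(-1, -1) = -1)
Function('W')(H) = 17
J = Rational(-5, 6) (J = Add(Rational(-1, 3), Mul(Rational(1, 6), Mul(Add(-3, 6), -1))) = Add(Rational(-1, 3), Mul(Rational(1, 6), Mul(3, -1))) = Add(Rational(-1, 3), Mul(Rational(1, 6), -3)) = Add(Rational(-1, 3), Rational(-1, 2)) = Rational(-5, 6) ≈ -0.83333)
Mul(Add(Function('W')(12), 46), J) = Mul(Add(17, 46), Rational(-5, 6)) = Mul(63, Rational(-5, 6)) = Rational(-105, 2)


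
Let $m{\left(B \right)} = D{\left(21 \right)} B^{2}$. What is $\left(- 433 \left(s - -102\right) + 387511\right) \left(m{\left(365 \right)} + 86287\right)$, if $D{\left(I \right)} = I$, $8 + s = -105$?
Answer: $1131322923288$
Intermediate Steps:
$s = -113$ ($s = -8 - 105 = -113$)
$m{\left(B \right)} = 21 B^{2}$
$\left(- 433 \left(s - -102\right) + 387511\right) \left(m{\left(365 \right)} + 86287\right) = \left(- 433 \left(-113 - -102\right) + 387511\right) \left(21 \cdot 365^{2} + 86287\right) = \left(- 433 \left(-113 + 102\right) + 387511\right) \left(21 \cdot 133225 + 86287\right) = \left(\left(-433\right) \left(-11\right) + 387511\right) \left(2797725 + 86287\right) = \left(4763 + 387511\right) 2884012 = 392274 \cdot 2884012 = 1131322923288$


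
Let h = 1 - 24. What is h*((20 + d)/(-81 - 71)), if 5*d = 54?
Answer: 1771/380 ≈ 4.6605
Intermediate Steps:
d = 54/5 (d = (⅕)*54 = 54/5 ≈ 10.800)
h = -23
h*((20 + d)/(-81 - 71)) = -23*(20 + 54/5)/(-81 - 71) = -3542/(5*(-152)) = -3542*(-1)/(5*152) = -23*(-77/380) = 1771/380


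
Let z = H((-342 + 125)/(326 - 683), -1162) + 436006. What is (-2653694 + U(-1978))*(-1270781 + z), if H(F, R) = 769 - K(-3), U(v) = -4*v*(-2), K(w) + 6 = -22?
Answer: 2226319282604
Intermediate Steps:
K(w) = -28 (K(w) = -6 - 22 = -28)
U(v) = 8*v
H(F, R) = 797 (H(F, R) = 769 - 1*(-28) = 769 + 28 = 797)
z = 436803 (z = 797 + 436006 = 436803)
(-2653694 + U(-1978))*(-1270781 + z) = (-2653694 + 8*(-1978))*(-1270781 + 436803) = (-2653694 - 15824)*(-833978) = -2669518*(-833978) = 2226319282604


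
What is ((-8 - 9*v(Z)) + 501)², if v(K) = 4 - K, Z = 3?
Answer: 234256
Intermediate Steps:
((-8 - 9*v(Z)) + 501)² = ((-8 - 9*(4 - 1*3)) + 501)² = ((-8 - 9*(4 - 3)) + 501)² = ((-8 - 9*1) + 501)² = ((-8 - 9) + 501)² = (-17 + 501)² = 484² = 234256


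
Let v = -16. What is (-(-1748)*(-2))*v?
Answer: 55936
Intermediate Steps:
(-(-1748)*(-2))*v = -(-1748)*(-2)*(-16) = -76*46*(-16) = -3496*(-16) = 55936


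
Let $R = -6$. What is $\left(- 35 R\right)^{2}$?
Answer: $44100$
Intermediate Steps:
$\left(- 35 R\right)^{2} = \left(\left(-35\right) \left(-6\right)\right)^{2} = 210^{2} = 44100$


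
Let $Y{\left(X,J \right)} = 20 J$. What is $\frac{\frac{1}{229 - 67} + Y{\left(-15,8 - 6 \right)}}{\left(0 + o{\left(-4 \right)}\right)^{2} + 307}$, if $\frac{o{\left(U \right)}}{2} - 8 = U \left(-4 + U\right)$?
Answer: $\frac{6481}{1086534} \approx 0.0059648$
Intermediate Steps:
$o{\left(U \right)} = 16 + 2 U \left(-4 + U\right)$
$\frac{\frac{1}{229 - 67} + Y{\left(-15,8 - 6 \right)}}{\left(0 + o{\left(-4 \right)}\right)^{2} + 307} = \frac{\frac{1}{229 - 67} + 20 \left(8 - 6\right)}{\left(0 + \left(16 - -32 + 2 \left(-4\right)^{2}\right)\right)^{2} + 307} = \frac{\frac{1}{162} + 20 \left(8 - 6\right)}{\left(0 + \left(16 + 32 + 2 \cdot 16\right)\right)^{2} + 307} = \frac{\frac{1}{162} + 20 \cdot 2}{\left(0 + \left(16 + 32 + 32\right)\right)^{2} + 307} = \frac{\frac{1}{162} + 40}{\left(0 + 80\right)^{2} + 307} = \frac{6481}{162 \left(80^{2} + 307\right)} = \frac{6481}{162 \left(6400 + 307\right)} = \frac{6481}{162 \cdot 6707} = \frac{6481}{162} \cdot \frac{1}{6707} = \frac{6481}{1086534}$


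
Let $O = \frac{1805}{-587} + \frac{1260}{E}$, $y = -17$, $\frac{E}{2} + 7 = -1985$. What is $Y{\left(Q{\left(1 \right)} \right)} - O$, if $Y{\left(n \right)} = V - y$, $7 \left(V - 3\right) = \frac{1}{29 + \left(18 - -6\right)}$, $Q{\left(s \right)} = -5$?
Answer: $\frac{1691426209}{72301964} \approx 23.394$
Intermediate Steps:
$E = -3984$ ($E = -14 + 2 \left(-1985\right) = -14 - 3970 = -3984$)
$V = \frac{1114}{371}$ ($V = 3 + \frac{1}{7 \left(29 + \left(18 - -6\right)\right)} = 3 + \frac{1}{7 \left(29 + \left(18 + 6\right)\right)} = 3 + \frac{1}{7 \left(29 + 24\right)} = 3 + \frac{1}{7 \cdot 53} = 3 + \frac{1}{7} \cdot \frac{1}{53} = 3 + \frac{1}{371} = \frac{1114}{371} \approx 3.0027$)
$O = - \frac{660895}{194884}$ ($O = \frac{1805}{-587} + \frac{1260}{-3984} = 1805 \left(- \frac{1}{587}\right) + 1260 \left(- \frac{1}{3984}\right) = - \frac{1805}{587} - \frac{105}{332} = - \frac{660895}{194884} \approx -3.3912$)
$Y{\left(n \right)} = \frac{7421}{371}$ ($Y{\left(n \right)} = \frac{1114}{371} - -17 = \frac{1114}{371} + 17 = \frac{7421}{371}$)
$Y{\left(Q{\left(1 \right)} \right)} - O = \frac{7421}{371} - - \frac{660895}{194884} = \frac{7421}{371} + \frac{660895}{194884} = \frac{1691426209}{72301964}$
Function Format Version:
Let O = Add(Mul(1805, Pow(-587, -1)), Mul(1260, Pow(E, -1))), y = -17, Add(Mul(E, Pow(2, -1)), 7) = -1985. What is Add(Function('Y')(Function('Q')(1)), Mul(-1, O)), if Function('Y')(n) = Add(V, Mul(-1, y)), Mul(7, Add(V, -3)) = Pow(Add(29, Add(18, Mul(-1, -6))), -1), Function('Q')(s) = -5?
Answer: Rational(1691426209, 72301964) ≈ 23.394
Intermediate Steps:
E = -3984 (E = Add(-14, Mul(2, -1985)) = Add(-14, -3970) = -3984)
V = Rational(1114, 371) (V = Add(3, Mul(Rational(1, 7), Pow(Add(29, Add(18, Mul(-1, -6))), -1))) = Add(3, Mul(Rational(1, 7), Pow(Add(29, Add(18, 6)), -1))) = Add(3, Mul(Rational(1, 7), Pow(Add(29, 24), -1))) = Add(3, Mul(Rational(1, 7), Pow(53, -1))) = Add(3, Mul(Rational(1, 7), Rational(1, 53))) = Add(3, Rational(1, 371)) = Rational(1114, 371) ≈ 3.0027)
O = Rational(-660895, 194884) (O = Add(Mul(1805, Pow(-587, -1)), Mul(1260, Pow(-3984, -1))) = Add(Mul(1805, Rational(-1, 587)), Mul(1260, Rational(-1, 3984))) = Add(Rational(-1805, 587), Rational(-105, 332)) = Rational(-660895, 194884) ≈ -3.3912)
Function('Y')(n) = Rational(7421, 371) (Function('Y')(n) = Add(Rational(1114, 371), Mul(-1, -17)) = Add(Rational(1114, 371), 17) = Rational(7421, 371))
Add(Function('Y')(Function('Q')(1)), Mul(-1, O)) = Add(Rational(7421, 371), Mul(-1, Rational(-660895, 194884))) = Add(Rational(7421, 371), Rational(660895, 194884)) = Rational(1691426209, 72301964)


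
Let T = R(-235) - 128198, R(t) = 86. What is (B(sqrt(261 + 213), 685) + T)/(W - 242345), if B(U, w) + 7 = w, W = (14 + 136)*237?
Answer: 127434/206795 ≈ 0.61623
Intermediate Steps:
W = 35550 (W = 150*237 = 35550)
B(U, w) = -7 + w
T = -128112 (T = 86 - 128198 = -128112)
(B(sqrt(261 + 213), 685) + T)/(W - 242345) = ((-7 + 685) - 128112)/(35550 - 242345) = (678 - 128112)/(-206795) = -127434*(-1/206795) = 127434/206795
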